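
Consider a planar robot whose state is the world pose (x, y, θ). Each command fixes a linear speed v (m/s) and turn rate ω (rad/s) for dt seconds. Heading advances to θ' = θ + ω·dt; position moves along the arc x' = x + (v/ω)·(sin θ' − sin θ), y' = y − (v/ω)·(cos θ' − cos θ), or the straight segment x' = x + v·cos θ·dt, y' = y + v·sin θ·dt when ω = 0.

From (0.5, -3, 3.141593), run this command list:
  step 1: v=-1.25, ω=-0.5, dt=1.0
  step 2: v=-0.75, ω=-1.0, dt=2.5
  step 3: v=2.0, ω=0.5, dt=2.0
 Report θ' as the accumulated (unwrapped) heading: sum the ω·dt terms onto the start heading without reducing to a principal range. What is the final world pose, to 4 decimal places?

step 1: θ'=2.6416 (R=2.5000) → pose (1.6986, -3.3060, 2.6416)
step 2: θ'=0.1416 (R=0.7500) → pose (1.4448, -4.7067, 0.1416)
step 3: θ'=1.1416 (R=4.0000) → pose (4.5175, -2.4113, 1.1416)

(4.5175, -2.4113, 1.1416)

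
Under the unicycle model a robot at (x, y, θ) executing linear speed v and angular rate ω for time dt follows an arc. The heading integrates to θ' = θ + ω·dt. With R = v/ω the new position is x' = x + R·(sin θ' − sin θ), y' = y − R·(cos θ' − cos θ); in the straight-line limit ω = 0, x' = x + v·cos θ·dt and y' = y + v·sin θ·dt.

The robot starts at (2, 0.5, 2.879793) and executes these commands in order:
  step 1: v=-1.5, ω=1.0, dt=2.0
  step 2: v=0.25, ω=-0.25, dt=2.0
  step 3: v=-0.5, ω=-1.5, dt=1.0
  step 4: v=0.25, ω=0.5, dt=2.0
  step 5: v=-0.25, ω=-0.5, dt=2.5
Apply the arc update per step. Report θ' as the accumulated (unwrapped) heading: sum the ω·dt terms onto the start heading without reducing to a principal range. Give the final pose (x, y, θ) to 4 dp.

(4.3432, 1.8718, 2.6298)

step 1: θ'=4.8798 (R=-1.5000) → pose (3.8673, 2.1988, 4.8798)
step 2: θ'=4.3798 (R=-1.0000) → pose (3.8264, 1.7057, 4.3798)
step 3: θ'=2.8798 (R=0.3333) → pose (4.2278, 1.9188, 2.8798)
step 4: θ'=3.8798 (R=0.5000) → pose (3.7619, 1.8057, 3.8798)
step 5: θ'=2.6298 (R=0.5000) → pose (4.3432, 1.8718, 2.6298)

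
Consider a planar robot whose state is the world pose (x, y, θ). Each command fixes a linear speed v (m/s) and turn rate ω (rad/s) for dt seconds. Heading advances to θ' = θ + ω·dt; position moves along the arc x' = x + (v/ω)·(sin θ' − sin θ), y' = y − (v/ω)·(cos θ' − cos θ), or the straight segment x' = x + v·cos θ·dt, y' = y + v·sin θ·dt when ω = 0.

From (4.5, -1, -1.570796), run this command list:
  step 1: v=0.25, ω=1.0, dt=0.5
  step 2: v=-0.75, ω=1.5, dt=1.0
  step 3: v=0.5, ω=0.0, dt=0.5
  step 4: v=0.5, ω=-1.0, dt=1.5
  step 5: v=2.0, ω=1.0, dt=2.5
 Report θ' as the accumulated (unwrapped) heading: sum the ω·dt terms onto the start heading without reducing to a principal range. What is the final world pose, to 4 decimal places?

step 1: θ'=-1.0708 (R=0.2500) → pose (4.5306, -1.1199, -1.0708)
step 2: θ'=0.4292 (R=-0.5000) → pose (3.8837, -0.9049, 0.4292)
step 3: θ'=0.4292 (straight) → pose (4.1111, -0.8009, 0.4292)
step 4: θ'=-1.0708 (R=-0.5000) → pose (4.7579, -1.0158, -1.0708)
step 5: θ'=1.4292 (R=2.0000) → pose (8.4931, -0.3392, 1.4292)

(8.4931, -0.3392, 1.4292)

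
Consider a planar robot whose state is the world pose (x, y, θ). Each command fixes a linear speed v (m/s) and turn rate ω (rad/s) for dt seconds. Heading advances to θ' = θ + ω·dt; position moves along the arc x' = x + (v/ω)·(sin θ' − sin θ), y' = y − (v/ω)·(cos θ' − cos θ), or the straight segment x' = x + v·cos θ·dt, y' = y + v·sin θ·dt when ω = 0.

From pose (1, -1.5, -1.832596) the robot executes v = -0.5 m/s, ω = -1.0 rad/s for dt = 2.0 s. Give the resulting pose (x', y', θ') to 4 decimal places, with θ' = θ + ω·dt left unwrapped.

θ' = -1.8326 + -1.0·2.0 = -3.8326
R = v/ω = -0.5/-1.0 = 0.5000
x' = 1 + 0.5000·(sin -3.8326 − sin -1.8326) = 1.8016
y' = -1.5 − 0.5000·(cos -3.8326 − cos -1.8326) = -1.2441

(1.8016, -1.2441, -3.8326)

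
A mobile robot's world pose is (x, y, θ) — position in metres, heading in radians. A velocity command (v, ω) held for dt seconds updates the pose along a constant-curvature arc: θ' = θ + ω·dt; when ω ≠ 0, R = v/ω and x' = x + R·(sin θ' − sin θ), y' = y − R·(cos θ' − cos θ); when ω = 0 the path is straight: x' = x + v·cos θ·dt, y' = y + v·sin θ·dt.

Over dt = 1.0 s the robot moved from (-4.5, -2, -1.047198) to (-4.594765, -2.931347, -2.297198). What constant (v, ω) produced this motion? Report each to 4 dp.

v = 1.0000, ω = -1.2500

Δθ = -2.297198 − -1.047198 = -1.250000
ω = Δθ/dt = -1.250000/1.0 = -1.2500
R = −Δy/(cos θ' − cos θ) = -0.8000
v = R·ω = -0.8000·-1.2500 = 1.0000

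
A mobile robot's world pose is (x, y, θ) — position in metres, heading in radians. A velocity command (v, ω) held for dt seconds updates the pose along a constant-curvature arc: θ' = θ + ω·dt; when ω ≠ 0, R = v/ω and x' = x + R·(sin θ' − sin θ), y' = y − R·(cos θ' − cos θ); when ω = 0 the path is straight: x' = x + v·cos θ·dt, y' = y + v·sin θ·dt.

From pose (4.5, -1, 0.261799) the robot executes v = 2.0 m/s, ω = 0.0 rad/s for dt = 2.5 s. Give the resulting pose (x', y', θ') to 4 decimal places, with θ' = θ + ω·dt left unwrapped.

(9.3296, 0.2941, 0.2618)

θ' = 0.2618 + 0.0·2.5 = 0.2618
ω = 0 → straight: x' = 4.5 + 2.0·cos(0.2618)·2.5 = 9.3296
y' = -1 + 2.0·sin(0.2618)·2.5 = 0.2941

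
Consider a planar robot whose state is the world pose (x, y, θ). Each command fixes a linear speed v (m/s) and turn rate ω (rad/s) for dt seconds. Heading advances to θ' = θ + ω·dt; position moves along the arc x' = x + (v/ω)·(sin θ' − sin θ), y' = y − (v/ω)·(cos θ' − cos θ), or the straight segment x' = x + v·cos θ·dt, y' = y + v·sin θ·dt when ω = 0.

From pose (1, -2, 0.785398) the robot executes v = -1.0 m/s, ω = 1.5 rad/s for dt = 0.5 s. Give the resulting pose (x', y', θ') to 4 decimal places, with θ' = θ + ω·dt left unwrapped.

θ' = 0.7854 + 1.5·0.5 = 1.5354
R = v/ω = -1.0/1.5 = -0.6667
x' = 1 + -0.6667·(sin 1.5354 − sin 0.7854) = 0.8052
y' = -2 − -0.6667·(cos 1.5354 − cos 0.7854) = -2.4478

(0.8052, -2.4478, 1.5354)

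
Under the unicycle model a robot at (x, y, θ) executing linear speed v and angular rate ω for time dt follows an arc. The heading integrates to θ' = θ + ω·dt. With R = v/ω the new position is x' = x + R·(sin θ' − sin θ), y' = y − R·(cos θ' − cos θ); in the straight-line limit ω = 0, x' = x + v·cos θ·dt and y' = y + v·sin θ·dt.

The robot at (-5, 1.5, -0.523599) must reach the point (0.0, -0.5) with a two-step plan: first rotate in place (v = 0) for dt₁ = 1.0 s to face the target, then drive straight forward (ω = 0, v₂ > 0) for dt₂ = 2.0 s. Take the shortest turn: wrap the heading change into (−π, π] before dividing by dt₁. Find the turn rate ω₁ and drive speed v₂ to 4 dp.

heading to target = atan2(-0.5−1.5, 0−-5) = -0.3805
Δθ = wrap(-0.3805 − -0.5236) = 0.1431; ω₁ = Δθ/dt₁ = 0.1431
distance = √((0−-5)² + (-0.5−1.5)²) = 5.3852; v₂ = distance/dt₂ = 2.6926

ω₁ = 0.1431, v₂ = 2.6926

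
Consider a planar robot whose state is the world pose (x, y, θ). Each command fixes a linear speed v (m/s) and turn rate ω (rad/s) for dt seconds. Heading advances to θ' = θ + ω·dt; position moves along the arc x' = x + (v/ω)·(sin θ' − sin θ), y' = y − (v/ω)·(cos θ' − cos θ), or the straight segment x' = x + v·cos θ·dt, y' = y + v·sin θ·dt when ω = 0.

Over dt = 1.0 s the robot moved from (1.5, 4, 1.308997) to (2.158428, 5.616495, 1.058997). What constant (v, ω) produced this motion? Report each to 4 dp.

Δθ = 1.058997 − 1.308997 = -0.250000
ω = Δθ/dt = -0.250000/1.0 = -0.2500
R = −Δy/(cos θ' − cos θ) = -7.0000
v = R·ω = -7.0000·-0.2500 = 1.7500

v = 1.7500, ω = -0.2500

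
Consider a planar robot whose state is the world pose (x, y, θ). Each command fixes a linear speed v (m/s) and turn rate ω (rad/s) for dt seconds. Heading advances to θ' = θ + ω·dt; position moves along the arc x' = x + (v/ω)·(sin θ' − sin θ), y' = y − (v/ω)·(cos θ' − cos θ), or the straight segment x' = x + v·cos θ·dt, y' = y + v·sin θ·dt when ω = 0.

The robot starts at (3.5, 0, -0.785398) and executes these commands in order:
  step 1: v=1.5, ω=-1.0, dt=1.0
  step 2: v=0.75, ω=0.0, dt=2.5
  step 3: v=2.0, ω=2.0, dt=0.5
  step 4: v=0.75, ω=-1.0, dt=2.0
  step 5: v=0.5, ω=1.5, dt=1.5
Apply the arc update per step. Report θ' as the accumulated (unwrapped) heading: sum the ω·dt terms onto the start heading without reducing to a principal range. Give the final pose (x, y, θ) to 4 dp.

step 1: θ'=-1.7854 (R=-1.5000) → pose (3.9049, -1.3801, -1.7854)
step 2: θ'=-1.7854 (straight) → pose (3.5056, -3.2121, -1.7854)
step 3: θ'=-0.7854 (R=1.0000) → pose (3.7756, -4.1322, -0.7854)
step 4: θ'=-2.7854 (R=-0.7500) → pose (3.5068, -5.3654, -2.7854)
step 5: θ'=-0.5354 (R=0.3333) → pose (3.4530, -5.9645, -0.5354)

(3.4530, -5.9645, -0.5354)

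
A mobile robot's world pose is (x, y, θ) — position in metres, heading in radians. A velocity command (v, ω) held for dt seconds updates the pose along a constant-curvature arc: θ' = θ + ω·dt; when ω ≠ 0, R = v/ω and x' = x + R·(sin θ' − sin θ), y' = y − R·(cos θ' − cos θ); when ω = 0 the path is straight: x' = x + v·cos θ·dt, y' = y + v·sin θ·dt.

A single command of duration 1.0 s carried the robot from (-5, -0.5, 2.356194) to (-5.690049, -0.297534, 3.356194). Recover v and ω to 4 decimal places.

v = 0.7500, ω = 1.0000

Δθ = 3.356194 − 2.356194 = 1.000000
ω = Δθ/dt = 1.000000/1.0 = 1.0000
R = Δx/(sin θ' − sin θ) = 0.7500
v = R·ω = 0.7500·1.0000 = 0.7500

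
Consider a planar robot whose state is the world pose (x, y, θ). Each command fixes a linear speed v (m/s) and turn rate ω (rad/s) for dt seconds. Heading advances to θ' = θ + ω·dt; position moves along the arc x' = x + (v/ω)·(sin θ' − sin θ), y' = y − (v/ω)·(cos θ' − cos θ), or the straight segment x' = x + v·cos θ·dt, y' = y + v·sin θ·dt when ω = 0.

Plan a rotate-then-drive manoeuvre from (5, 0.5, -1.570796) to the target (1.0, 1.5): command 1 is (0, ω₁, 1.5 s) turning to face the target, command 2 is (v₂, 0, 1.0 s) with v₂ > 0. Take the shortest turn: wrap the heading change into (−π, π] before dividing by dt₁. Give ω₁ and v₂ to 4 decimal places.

heading to target = atan2(1.5−0.5, 1−5) = 2.8966
Δθ = wrap(2.8966 − -1.5708) = -1.8158; ω₁ = Δθ/dt₁ = -1.2105
distance = √((1−5)² + (1.5−0.5)²) = 4.1231; v₂ = distance/dt₂ = 4.1231

ω₁ = -1.2105, v₂ = 4.1231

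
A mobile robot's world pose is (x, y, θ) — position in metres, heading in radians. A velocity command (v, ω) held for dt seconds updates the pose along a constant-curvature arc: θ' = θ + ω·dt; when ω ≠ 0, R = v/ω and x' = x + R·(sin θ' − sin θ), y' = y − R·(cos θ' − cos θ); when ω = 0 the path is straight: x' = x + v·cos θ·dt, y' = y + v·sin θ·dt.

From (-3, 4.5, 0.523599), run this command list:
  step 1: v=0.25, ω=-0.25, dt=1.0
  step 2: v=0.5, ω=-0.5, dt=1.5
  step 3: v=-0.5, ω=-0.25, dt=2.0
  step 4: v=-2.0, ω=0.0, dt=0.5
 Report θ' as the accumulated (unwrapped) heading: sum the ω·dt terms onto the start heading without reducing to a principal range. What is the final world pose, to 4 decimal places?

step 1: θ'=0.2736 (R=-1.0000) → pose (-2.7702, 4.5968, 0.2736)
step 2: θ'=-0.4764 (R=-1.0000) → pose (-2.0414, 4.5226, -0.4764)
step 3: θ'=-0.9764 (R=2.0000) → pose (-2.7812, 5.1799, -0.9764)
step 4: θ'=-0.9764 (straight) → pose (-3.3412, 6.0084, -0.9764)

(-3.3412, 6.0084, -0.9764)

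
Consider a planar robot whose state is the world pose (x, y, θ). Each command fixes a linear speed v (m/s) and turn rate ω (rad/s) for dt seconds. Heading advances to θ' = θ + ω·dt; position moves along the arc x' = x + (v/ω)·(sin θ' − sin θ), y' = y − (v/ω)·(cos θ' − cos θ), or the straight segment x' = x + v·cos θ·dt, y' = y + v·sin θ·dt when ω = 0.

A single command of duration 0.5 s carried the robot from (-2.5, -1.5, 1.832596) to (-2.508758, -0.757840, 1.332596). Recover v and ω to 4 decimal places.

Δθ = 1.332596 − 1.832596 = -0.500000
ω = Δθ/dt = -0.500000/0.5 = -1.0000
R = −Δy/(cos θ' − cos θ) = -1.5000
v = R·ω = -1.5000·-1.0000 = 1.5000

v = 1.5000, ω = -1.0000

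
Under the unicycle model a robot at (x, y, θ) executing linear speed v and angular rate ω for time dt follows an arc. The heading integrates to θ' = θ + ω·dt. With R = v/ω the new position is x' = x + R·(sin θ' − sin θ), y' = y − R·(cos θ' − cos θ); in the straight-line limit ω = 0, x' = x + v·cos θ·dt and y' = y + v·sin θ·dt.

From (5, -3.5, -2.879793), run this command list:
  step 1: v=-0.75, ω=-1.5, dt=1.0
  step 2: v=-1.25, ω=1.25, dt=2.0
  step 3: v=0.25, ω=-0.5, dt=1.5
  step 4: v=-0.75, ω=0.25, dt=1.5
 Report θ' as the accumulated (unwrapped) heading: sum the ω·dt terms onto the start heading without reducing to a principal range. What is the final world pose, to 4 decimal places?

step 1: θ'=-4.3798 (R=0.5000) → pose (5.6020, -3.8197, -4.3798)
step 2: θ'=-1.8798 (R=-1.0000) → pose (7.4998, -3.7973, -1.8798)
step 3: θ'=-2.6298 (R=-0.5000) → pose (7.2684, -4.0812, -2.6298)
step 4: θ'=-2.2548 (R=-3.0000) → pose (8.1243, -3.3613, -2.2548)

(8.1243, -3.3613, -2.2548)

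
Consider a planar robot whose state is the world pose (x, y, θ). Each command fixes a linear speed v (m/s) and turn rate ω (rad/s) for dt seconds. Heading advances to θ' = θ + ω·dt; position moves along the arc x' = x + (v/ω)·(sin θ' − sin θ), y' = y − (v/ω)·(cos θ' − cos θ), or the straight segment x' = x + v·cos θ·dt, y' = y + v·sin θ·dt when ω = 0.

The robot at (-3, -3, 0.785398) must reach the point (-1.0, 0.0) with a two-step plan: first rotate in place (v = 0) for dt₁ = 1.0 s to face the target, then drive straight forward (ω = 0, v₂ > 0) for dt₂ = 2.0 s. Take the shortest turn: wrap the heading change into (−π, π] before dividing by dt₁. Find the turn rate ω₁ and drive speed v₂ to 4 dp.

ω₁ = 0.1974, v₂ = 1.8028

heading to target = atan2(0−-3, -1−-3) = 0.9828
Δθ = wrap(0.9828 − 0.7854) = 0.1974; ω₁ = Δθ/dt₁ = 0.1974
distance = √((-1−-3)² + (0−-3)²) = 3.6056; v₂ = distance/dt₂ = 1.8028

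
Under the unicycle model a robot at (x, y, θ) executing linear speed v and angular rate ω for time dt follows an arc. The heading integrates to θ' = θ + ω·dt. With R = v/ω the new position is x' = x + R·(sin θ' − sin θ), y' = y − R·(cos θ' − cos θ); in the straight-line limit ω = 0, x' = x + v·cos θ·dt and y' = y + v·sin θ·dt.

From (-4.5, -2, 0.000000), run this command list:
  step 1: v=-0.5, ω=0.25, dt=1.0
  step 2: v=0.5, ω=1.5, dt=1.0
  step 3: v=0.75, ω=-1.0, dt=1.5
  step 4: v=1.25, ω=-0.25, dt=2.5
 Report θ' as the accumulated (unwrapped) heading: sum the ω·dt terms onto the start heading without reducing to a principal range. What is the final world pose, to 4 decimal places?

step 1: θ'=0.2500 (R=-2.0000) → pose (-4.9948, -2.0622, 0.2500)
step 2: θ'=1.7500 (R=0.3333) → pose (-4.7493, -1.6798, 1.7500)
step 3: θ'=0.2500 (R=-0.7500) → pose (-4.1968, -0.8194, 0.2500)
step 4: θ'=-0.3750 (R=-5.0000) → pose (-1.1285, -1.0114, -0.3750)

(-1.1285, -1.0114, -0.3750)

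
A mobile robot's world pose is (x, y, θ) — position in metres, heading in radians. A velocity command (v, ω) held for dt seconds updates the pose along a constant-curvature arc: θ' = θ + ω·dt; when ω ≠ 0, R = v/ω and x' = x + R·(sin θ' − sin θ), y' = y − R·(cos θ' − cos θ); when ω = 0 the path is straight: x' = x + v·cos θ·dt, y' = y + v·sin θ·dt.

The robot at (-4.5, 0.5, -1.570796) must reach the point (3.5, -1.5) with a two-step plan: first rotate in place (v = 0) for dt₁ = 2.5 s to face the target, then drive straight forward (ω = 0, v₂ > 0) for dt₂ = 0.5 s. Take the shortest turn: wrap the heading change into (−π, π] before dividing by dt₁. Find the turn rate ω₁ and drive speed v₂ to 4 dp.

ω₁ = 0.5303, v₂ = 16.4924

heading to target = atan2(-1.5−0.5, 3.5−-4.5) = -0.2450
Δθ = wrap(-0.2450 − -1.5708) = 1.3258; ω₁ = Δθ/dt₁ = 0.5303
distance = √((3.5−-4.5)² + (-1.5−0.5)²) = 8.2462; v₂ = distance/dt₂ = 16.4924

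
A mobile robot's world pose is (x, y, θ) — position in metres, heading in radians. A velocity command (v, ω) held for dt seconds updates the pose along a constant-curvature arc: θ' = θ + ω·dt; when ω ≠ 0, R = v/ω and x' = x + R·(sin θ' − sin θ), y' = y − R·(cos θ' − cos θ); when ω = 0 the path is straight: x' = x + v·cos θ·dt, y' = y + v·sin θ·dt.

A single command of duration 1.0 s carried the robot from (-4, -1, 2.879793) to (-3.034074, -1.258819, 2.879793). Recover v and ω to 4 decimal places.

v = -1.0000, ω = 0.0000

Δθ = 2.879793 − 2.879793 = 0.000000
ω = Δθ/dt = 0.000000/1.0 = 0.0000
ω = 0 → v = (Δx·cos θ + Δy·sin θ)/dt = -1.0000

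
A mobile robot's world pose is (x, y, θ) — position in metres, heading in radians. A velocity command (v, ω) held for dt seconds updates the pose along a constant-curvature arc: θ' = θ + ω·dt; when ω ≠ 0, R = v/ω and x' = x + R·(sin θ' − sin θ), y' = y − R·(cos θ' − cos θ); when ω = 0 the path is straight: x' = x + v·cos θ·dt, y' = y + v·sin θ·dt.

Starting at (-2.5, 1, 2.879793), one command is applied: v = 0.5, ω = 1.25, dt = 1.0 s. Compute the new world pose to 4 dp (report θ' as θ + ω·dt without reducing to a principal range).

(-2.9375, 0.8337, 4.1298)

θ' = 2.8798 + 1.25·1.0 = 4.1298
R = v/ω = 0.5/1.25 = 0.4000
x' = -2.5 + 0.4000·(sin 4.1298 − sin 2.8798) = -2.9375
y' = 1 − 0.4000·(cos 4.1298 − cos 2.8798) = 0.8337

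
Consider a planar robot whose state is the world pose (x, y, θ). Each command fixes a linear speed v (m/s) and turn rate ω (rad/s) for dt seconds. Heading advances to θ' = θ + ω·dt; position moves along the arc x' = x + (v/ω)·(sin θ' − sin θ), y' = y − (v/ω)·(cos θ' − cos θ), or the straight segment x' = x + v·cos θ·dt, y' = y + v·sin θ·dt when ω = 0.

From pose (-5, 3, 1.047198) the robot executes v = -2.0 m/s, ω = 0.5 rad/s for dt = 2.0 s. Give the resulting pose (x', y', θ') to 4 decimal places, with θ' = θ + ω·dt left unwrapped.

θ' = 1.0472 + 0.5·2.0 = 2.0472
R = v/ω = -2.0/0.5 = -4.0000
x' = -5 + -4.0000·(sin 2.0472 − sin 1.0472) = -5.0905
y' = 3 − -4.0000·(cos 2.0472 − cos 1.0472) = -0.8343

(-5.0905, -0.8343, 2.0472)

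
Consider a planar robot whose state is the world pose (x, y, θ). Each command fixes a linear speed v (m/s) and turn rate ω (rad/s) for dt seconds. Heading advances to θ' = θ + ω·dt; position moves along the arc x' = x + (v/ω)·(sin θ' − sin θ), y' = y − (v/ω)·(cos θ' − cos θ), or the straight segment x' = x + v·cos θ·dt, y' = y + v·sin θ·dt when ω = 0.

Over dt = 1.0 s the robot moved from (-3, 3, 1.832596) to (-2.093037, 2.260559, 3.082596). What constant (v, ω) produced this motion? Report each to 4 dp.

v = -1.2500, ω = 1.2500

Δθ = 3.082596 − 1.832596 = 1.250000
ω = Δθ/dt = 1.250000/1.0 = 1.2500
R = Δx/(sin θ' − sin θ) = -1.0000
v = R·ω = -1.0000·1.2500 = -1.2500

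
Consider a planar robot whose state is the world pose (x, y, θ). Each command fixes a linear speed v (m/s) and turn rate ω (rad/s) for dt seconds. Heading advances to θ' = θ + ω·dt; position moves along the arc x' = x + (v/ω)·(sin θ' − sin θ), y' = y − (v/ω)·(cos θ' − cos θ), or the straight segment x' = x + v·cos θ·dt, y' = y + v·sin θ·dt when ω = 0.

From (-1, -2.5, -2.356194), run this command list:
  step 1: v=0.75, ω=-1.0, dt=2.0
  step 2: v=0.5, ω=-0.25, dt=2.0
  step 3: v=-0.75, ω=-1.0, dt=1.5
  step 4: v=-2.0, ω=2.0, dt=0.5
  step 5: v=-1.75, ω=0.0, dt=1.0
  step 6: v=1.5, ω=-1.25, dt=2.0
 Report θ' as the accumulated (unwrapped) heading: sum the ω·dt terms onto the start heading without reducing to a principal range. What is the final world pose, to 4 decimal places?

(-2.8985, -4.4074, -7.8562)

step 1: θ'=-4.3562 (R=-0.7500) → pose (-2.2333, -2.2312, -4.3562)
step 2: θ'=-4.8562 (R=-2.0000) → pose (-2.3381, -1.2472, -4.8562)
step 3: θ'=-6.3562 (R=0.7500) → pose (-3.1351, -1.8877, -6.3562)
step 4: θ'=-5.3562 (R=-1.0000) → pose (-4.0079, -2.2848, -5.3562)
step 5: θ'=-5.3562 (straight) → pose (-5.0583, -3.6845, -5.3562)
step 6: θ'=-7.8562 (R=-1.2000) → pose (-2.8985, -4.4074, -7.8562)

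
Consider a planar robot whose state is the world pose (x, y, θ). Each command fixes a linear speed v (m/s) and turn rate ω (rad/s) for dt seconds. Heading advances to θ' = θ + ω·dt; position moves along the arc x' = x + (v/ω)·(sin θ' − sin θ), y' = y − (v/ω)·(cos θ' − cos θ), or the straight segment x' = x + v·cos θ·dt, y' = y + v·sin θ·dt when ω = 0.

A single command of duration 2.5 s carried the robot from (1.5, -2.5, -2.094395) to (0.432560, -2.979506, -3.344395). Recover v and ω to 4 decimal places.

Δθ = -3.344395 − -2.094395 = -1.250000
ω = Δθ/dt = -1.250000/2.5 = -0.5000
R = Δx/(sin θ' − sin θ) = -1.0000
v = R·ω = -1.0000·-0.5000 = 0.5000

v = 0.5000, ω = -0.5000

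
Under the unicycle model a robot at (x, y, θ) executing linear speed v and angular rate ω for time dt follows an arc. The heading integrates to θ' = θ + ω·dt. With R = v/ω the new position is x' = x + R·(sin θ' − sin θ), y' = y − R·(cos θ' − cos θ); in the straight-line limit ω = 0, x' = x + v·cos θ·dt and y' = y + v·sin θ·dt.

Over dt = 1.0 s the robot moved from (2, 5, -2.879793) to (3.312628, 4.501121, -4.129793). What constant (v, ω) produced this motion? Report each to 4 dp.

v = -1.5000, ω = -1.2500

Δθ = -4.129793 − -2.879793 = -1.250000
ω = Δθ/dt = -1.250000/1.0 = -1.2500
R = Δx/(sin θ' − sin θ) = 1.2000
v = R·ω = 1.2000·-1.2500 = -1.5000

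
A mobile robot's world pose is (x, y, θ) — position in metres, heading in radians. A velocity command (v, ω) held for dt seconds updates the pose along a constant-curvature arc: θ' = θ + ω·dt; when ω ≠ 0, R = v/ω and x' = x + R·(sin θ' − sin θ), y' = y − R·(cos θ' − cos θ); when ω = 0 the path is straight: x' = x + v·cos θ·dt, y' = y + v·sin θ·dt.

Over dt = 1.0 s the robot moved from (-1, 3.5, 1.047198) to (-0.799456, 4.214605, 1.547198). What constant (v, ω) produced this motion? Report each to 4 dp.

v = 0.7500, ω = 0.5000

Δθ = 1.547198 − 1.047198 = 0.500000
ω = Δθ/dt = 0.500000/1.0 = 0.5000
R = −Δy/(cos θ' − cos θ) = 1.5000
v = R·ω = 1.5000·0.5000 = 0.7500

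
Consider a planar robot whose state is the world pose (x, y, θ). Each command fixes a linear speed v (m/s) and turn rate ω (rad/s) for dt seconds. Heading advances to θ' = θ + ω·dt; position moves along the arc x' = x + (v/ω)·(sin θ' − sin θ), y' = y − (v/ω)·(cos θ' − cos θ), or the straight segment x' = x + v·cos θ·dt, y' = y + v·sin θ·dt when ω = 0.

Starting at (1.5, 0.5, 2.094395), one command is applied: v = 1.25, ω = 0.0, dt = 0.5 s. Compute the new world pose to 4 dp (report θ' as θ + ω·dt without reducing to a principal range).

θ' = 2.0944 + 0.0·0.5 = 2.0944
ω = 0 → straight: x' = 1.5 + 1.25·cos(2.0944)·0.5 = 1.1875
y' = 0.5 + 1.25·sin(2.0944)·0.5 = 1.0413

(1.1875, 1.0413, 2.0944)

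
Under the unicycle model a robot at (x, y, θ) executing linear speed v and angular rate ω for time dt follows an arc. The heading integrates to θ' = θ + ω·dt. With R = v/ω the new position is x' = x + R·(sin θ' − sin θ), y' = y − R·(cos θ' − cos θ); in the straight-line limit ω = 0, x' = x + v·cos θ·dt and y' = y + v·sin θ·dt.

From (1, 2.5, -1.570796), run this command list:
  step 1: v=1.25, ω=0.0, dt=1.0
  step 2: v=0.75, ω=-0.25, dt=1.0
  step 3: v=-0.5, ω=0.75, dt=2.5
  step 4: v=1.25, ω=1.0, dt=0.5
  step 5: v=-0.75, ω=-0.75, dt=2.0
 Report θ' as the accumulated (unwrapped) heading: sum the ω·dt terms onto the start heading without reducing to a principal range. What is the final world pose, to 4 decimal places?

(-0.5224, 1.7889, -0.9458)

step 1: θ'=-1.5708 (straight) → pose (1.0000, 1.2500, -1.5708)
step 2: θ'=-1.8208 (R=-3.0000) → pose (0.9067, 0.5078, -1.8208)
step 3: θ'=0.0542 (R=-0.6667) → pose (0.2247, 1.3384, 0.0542)
step 4: θ'=0.5542 (R=1.2500) → pose (0.8148, 1.5237, 0.5542)
step 5: θ'=-0.9458 (R=1.0000) → pose (-0.5224, 1.7889, -0.9458)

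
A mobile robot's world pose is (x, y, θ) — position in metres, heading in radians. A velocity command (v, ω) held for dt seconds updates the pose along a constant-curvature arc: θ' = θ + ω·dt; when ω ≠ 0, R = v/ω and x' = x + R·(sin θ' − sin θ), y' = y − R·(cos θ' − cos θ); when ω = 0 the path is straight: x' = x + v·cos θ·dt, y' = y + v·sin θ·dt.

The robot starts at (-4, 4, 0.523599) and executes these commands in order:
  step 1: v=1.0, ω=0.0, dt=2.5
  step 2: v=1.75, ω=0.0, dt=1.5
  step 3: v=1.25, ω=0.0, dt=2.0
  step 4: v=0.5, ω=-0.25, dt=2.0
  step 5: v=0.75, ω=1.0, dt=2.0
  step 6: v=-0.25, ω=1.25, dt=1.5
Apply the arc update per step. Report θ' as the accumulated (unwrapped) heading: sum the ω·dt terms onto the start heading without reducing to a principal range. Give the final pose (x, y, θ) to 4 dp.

step 1: θ'=0.5236 (straight) → pose (-1.8349, 5.2500, 0.5236)
step 2: θ'=0.5236 (straight) → pose (0.4384, 6.5625, 0.5236)
step 3: θ'=0.5236 (straight) → pose (2.6034, 7.8125, 0.5236)
step 4: θ'=0.0236 (R=-2.0000) → pose (3.5562, 8.0799, 0.0236)
step 5: θ'=2.0236 (R=0.7500) → pose (4.2130, 9.1578, 2.0236)
step 6: θ'=3.8986 (R=-0.2000) → pose (4.5302, 9.0999, 3.8986)

(4.5302, 9.0999, 3.8986)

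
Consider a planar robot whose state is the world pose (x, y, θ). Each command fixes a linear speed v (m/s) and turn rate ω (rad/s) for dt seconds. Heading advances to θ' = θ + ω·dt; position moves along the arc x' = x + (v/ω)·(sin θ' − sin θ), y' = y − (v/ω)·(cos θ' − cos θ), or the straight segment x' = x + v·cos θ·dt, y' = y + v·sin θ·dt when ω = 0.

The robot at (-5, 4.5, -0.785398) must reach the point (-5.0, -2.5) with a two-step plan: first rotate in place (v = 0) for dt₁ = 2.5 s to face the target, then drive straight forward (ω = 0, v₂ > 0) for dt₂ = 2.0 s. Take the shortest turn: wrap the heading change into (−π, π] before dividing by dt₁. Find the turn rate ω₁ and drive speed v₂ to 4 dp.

ω₁ = -0.3142, v₂ = 3.5000

heading to target = atan2(-2.5−4.5, -5−-5) = -1.5708
Δθ = wrap(-1.5708 − -0.7854) = -0.7854; ω₁ = Δθ/dt₁ = -0.3142
distance = √((-5−-5)² + (-2.5−4.5)²) = 7.0000; v₂ = distance/dt₂ = 3.5000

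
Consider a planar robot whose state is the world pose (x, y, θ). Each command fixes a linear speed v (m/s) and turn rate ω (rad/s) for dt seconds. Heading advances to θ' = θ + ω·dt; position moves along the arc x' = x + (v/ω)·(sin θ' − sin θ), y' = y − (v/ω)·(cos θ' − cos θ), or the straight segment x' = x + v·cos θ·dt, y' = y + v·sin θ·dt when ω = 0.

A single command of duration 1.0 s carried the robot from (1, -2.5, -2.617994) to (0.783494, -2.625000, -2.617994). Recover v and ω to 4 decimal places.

v = 0.2500, ω = 0.0000

Δθ = -2.617994 − -2.617994 = 0.000000
ω = Δθ/dt = 0.000000/1.0 = 0.0000
ω = 0 → v = (Δx·cos θ + Δy·sin θ)/dt = 0.2500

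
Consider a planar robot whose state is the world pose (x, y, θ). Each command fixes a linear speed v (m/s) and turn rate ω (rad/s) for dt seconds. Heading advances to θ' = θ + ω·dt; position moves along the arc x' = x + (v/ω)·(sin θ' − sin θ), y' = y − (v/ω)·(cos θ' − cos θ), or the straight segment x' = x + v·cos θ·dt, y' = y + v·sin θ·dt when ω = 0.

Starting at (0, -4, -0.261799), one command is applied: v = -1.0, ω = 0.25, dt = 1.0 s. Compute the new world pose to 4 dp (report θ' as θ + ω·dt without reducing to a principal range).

θ' = -0.2618 + 0.25·1.0 = -0.0118
R = v/ω = -1.0/0.25 = -4.0000
x' = 0 + -4.0000·(sin -0.0118 − sin -0.2618) = -0.9881
y' = -4 − -4.0000·(cos -0.0118 − cos -0.2618) = -3.8640

(-0.9881, -3.8640, -0.0118)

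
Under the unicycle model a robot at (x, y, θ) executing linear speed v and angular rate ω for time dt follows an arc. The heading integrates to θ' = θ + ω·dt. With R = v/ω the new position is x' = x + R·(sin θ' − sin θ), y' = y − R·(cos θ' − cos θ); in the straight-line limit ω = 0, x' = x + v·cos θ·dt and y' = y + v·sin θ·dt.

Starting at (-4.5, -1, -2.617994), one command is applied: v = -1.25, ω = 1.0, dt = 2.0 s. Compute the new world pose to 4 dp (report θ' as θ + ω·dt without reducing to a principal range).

(-4.4007, 1.1013, -0.6180)

θ' = -2.6180 + 1.0·2.0 = -0.6180
R = v/ω = -1.25/1.0 = -1.2500
x' = -4.5 + -1.2500·(sin -0.6180 − sin -2.6180) = -4.4007
y' = -1 − -1.2500·(cos -0.6180 − cos -2.6180) = 1.1013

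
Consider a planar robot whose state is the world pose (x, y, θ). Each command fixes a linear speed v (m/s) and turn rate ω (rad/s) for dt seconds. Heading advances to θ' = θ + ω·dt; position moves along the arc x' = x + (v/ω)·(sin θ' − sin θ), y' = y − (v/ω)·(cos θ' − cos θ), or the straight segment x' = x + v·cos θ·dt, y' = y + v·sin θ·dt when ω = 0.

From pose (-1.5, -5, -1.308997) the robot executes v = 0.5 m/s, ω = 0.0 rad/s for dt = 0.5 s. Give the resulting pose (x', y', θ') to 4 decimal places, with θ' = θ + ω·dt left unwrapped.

(-1.4353, -5.2415, -1.3090)

θ' = -1.3090 + 0.0·0.5 = -1.3090
ω = 0 → straight: x' = -1.5 + 0.5·cos(-1.3090)·0.5 = -1.4353
y' = -5 + 0.5·sin(-1.3090)·0.5 = -5.2415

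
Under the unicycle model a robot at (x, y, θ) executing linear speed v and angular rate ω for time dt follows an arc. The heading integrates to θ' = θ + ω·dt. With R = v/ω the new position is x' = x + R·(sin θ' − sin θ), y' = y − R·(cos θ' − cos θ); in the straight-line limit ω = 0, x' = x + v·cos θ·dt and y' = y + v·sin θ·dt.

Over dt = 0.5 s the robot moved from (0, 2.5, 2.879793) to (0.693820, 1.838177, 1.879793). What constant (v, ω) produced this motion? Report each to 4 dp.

Δθ = 1.879793 − 2.879793 = -1.000000
ω = Δθ/dt = -1.000000/0.5 = -2.0000
R = Δx/(sin θ' − sin θ) = 1.0000
v = R·ω = 1.0000·-2.0000 = -2.0000

v = -2.0000, ω = -2.0000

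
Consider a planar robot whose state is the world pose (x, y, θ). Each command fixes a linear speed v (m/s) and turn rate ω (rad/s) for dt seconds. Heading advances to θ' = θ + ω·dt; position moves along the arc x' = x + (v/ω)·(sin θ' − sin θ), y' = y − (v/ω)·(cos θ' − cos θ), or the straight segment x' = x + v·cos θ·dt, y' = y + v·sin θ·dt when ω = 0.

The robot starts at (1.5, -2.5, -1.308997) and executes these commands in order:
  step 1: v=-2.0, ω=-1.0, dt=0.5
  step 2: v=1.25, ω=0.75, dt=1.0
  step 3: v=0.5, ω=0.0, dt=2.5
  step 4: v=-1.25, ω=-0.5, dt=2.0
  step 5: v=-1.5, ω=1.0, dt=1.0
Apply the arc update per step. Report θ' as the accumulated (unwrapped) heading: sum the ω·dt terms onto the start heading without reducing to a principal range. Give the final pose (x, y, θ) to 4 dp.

(2.2218, 0.0254, -1.0590)

step 1: θ'=-1.8090 (R=2.0000) → pose (1.4883, -1.5105, -1.8090)
step 2: θ'=-1.0590 (R=1.6667) → pose (1.6548, -2.7200, -1.0590)
step 3: θ'=-1.0590 (straight) → pose (2.2670, -3.8098, -1.0590)
step 4: θ'=-2.0590 (R=2.5000) → pose (2.2387, -1.4128, -2.0590)
step 5: θ'=-1.0590 (R=-1.5000) → pose (2.2218, 0.0254, -1.0590)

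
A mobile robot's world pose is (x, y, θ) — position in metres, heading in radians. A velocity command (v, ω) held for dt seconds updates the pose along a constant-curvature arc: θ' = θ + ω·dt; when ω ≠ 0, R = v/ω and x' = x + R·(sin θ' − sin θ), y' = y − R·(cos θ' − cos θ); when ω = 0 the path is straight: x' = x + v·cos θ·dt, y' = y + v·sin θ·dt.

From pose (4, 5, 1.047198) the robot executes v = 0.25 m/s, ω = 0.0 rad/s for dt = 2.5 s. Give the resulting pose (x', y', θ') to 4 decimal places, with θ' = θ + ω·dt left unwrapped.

(4.3125, 5.5413, 1.0472)

θ' = 1.0472 + 0.0·2.5 = 1.0472
ω = 0 → straight: x' = 4 + 0.25·cos(1.0472)·2.5 = 4.3125
y' = 5 + 0.25·sin(1.0472)·2.5 = 5.5413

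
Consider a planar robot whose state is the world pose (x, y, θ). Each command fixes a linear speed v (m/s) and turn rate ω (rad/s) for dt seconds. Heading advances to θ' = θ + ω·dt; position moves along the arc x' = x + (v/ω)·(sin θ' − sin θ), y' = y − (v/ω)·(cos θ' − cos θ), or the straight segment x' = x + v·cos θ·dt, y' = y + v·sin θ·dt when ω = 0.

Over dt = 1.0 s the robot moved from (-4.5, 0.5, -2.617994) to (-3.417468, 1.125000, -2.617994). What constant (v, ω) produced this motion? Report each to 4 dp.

Δθ = -2.617994 − -2.617994 = 0.000000
ω = Δθ/dt = 0.000000/1.0 = 0.0000
ω = 0 → v = (Δx·cos θ + Δy·sin θ)/dt = -1.2500

v = -1.2500, ω = 0.0000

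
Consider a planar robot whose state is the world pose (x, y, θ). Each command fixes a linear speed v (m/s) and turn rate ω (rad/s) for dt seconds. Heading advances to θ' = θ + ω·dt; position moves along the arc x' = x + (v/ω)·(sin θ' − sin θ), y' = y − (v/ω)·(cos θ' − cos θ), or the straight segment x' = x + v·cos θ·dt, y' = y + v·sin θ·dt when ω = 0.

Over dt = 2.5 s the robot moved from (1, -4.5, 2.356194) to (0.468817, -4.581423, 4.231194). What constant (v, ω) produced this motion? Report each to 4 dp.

v = 0.2500, ω = 0.7500

Δθ = 4.231194 − 2.356194 = 1.875000
ω = Δθ/dt = 1.875000/2.5 = 0.7500
R = Δx/(sin θ' − sin θ) = 0.3333
v = R·ω = 0.3333·0.7500 = 0.2500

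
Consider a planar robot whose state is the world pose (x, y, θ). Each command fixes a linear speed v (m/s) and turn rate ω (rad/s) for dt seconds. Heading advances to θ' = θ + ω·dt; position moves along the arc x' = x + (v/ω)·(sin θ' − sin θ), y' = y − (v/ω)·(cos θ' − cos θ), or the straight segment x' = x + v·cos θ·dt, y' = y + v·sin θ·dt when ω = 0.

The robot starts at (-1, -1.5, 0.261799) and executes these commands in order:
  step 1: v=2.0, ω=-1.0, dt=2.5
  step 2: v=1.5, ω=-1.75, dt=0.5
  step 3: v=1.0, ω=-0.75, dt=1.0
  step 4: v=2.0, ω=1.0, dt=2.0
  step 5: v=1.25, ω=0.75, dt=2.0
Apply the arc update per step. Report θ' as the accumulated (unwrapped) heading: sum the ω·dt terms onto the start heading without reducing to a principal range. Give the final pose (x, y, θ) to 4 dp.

step 1: θ'=-2.2382 (R=-2.0000) → pose (1.0885, -4.6698, -2.2382)
step 2: θ'=-3.1132 (R=-0.8571) → pose (0.4396, -4.9960, -3.1132)
step 3: θ'=-3.8632 (R=-1.3333) → pose (-0.4790, -4.6642, -3.8632)
step 4: θ'=-1.8632 (R=2.0000) → pose (-3.7153, -5.5892, -1.8632)
step 5: θ'=-0.3632 (R=1.6667) → pose (-2.7115, -7.6276, -0.3632)

(-2.7115, -7.6276, -0.3632)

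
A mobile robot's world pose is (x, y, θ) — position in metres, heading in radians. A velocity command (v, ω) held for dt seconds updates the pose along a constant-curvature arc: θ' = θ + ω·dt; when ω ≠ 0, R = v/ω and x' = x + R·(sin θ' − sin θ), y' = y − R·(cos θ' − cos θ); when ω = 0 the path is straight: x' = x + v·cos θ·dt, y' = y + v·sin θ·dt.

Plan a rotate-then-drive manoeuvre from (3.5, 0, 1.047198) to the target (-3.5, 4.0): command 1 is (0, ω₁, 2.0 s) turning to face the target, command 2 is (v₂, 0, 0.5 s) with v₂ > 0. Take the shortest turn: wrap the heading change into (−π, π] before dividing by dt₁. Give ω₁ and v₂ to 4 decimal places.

ω₁ = 0.7876, v₂ = 16.1245

heading to target = atan2(4−0, -3.5−3.5) = 2.6224
Δθ = wrap(2.6224 − 1.0472) = 1.5752; ω₁ = Δθ/dt₁ = 0.7876
distance = √((-3.5−3.5)² + (4−0)²) = 8.0623; v₂ = distance/dt₂ = 16.1245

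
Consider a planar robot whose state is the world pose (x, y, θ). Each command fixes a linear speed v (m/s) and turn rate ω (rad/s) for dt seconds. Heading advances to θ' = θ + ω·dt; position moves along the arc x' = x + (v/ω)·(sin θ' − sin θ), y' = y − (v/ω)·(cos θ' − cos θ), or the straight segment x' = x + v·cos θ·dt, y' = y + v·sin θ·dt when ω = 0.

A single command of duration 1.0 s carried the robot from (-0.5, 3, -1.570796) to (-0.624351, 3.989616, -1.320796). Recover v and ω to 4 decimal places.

v = -1.0000, ω = 0.2500

Δθ = -1.320796 − -1.570796 = 0.250000
ω = Δθ/dt = 0.250000/1.0 = 0.2500
R = −Δy/(cos θ' − cos θ) = -4.0000
v = R·ω = -4.0000·0.2500 = -1.0000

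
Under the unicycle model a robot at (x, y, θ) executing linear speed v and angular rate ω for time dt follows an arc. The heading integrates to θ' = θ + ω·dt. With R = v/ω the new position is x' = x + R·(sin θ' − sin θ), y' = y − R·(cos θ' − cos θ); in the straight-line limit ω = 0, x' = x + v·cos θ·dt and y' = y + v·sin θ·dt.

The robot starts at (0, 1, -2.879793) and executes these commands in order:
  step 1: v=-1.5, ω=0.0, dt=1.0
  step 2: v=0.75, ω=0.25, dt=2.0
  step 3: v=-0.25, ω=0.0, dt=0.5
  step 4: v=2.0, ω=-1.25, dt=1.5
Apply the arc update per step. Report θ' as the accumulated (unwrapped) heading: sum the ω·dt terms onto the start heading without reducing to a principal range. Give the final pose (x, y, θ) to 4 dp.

(-2.2946, 1.1984, -4.2548)

step 1: θ'=-2.8798 (straight) → pose (1.4489, 1.3882, -2.8798)
step 2: θ'=-2.3798 (R=3.0000) → pose (0.1547, 0.6612, -2.3798)
step 3: θ'=-2.3798 (straight) → pose (0.2451, 0.7475, -2.3798)
step 4: θ'=-4.2548 (R=-1.6000) → pose (-2.2946, 1.1984, -4.2548)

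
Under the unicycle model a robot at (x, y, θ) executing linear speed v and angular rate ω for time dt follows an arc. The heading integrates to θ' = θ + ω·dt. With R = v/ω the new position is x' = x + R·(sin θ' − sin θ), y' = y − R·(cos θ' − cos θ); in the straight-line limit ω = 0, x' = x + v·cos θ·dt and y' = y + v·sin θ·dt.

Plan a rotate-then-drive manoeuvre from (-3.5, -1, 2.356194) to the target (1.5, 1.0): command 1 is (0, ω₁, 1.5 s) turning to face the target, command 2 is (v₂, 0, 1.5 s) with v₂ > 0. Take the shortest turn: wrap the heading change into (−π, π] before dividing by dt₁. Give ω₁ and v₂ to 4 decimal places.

heading to target = atan2(1−-1, 1.5−-3.5) = 0.3805
Δθ = wrap(0.3805 − 2.3562) = -1.9757; ω₁ = Δθ/dt₁ = -1.3171
distance = √((1.5−-3.5)² + (1−-1)²) = 5.3852; v₂ = distance/dt₂ = 3.5901

ω₁ = -1.3171, v₂ = 3.5901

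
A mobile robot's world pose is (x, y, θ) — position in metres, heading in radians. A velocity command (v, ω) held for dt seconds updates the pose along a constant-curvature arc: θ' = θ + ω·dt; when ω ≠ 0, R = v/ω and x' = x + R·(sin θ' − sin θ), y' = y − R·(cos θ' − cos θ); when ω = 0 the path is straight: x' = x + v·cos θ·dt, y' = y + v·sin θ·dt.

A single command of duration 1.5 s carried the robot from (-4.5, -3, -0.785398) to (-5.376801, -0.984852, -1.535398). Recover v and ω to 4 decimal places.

Δθ = -1.535398 − -0.785398 = -0.750000
ω = Δθ/dt = -0.750000/1.5 = -0.5000
R = −Δy/(cos θ' − cos θ) = 3.0000
v = R·ω = 3.0000·-0.5000 = -1.5000

v = -1.5000, ω = -0.5000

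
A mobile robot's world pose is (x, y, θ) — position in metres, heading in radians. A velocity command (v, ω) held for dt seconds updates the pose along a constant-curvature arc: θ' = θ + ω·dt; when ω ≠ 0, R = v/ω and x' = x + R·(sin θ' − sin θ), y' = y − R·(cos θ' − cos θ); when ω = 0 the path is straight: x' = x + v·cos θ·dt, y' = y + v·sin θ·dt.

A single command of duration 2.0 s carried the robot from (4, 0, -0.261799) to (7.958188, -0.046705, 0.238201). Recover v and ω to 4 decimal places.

v = 2.0000, ω = 0.2500

Δθ = 0.238201 − -0.261799 = 0.500000
ω = Δθ/dt = 0.500000/2.0 = 0.2500
R = Δx/(sin θ' − sin θ) = 8.0000
v = R·ω = 8.0000·0.2500 = 2.0000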